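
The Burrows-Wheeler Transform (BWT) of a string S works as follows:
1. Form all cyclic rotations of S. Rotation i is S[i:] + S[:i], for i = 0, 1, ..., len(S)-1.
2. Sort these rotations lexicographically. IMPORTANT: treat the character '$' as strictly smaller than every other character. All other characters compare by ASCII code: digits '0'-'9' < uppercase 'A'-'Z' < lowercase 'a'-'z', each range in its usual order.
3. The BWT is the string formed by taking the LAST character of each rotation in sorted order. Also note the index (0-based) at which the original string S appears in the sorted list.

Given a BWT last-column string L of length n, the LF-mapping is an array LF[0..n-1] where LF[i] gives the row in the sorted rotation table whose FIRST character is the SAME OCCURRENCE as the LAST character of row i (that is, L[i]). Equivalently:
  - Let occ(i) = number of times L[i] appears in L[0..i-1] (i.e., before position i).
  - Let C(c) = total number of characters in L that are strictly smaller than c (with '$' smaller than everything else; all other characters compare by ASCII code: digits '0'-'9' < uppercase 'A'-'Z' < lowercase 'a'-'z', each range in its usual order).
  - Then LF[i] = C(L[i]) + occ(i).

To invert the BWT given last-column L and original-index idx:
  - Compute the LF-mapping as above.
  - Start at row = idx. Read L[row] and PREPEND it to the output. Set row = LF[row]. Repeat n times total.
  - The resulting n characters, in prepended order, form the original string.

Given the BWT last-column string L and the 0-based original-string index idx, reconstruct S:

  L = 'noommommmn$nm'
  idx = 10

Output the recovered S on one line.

LF mapping: 7 10 11 1 2 12 3 4 5 8 0 9 6
Walk LF starting at row 10, prepending L[row]:
  step 1: row=10, L[10]='$', prepend. Next row=LF[10]=0
  step 2: row=0, L[0]='n', prepend. Next row=LF[0]=7
  step 3: row=7, L[7]='m', prepend. Next row=LF[7]=4
  step 4: row=4, L[4]='m', prepend. Next row=LF[4]=2
  step 5: row=2, L[2]='o', prepend. Next row=LF[2]=11
  step 6: row=11, L[11]='n', prepend. Next row=LF[11]=9
  step 7: row=9, L[9]='n', prepend. Next row=LF[9]=8
  step 8: row=8, L[8]='m', prepend. Next row=LF[8]=5
  step 9: row=5, L[5]='o', prepend. Next row=LF[5]=12
  step 10: row=12, L[12]='m', prepend. Next row=LF[12]=6
  step 11: row=6, L[6]='m', prepend. Next row=LF[6]=3
  step 12: row=3, L[3]='m', prepend. Next row=LF[3]=1
  step 13: row=1, L[1]='o', prepend. Next row=LF[1]=10
Reversed output: ommmomnnommn$

Answer: ommmomnnommn$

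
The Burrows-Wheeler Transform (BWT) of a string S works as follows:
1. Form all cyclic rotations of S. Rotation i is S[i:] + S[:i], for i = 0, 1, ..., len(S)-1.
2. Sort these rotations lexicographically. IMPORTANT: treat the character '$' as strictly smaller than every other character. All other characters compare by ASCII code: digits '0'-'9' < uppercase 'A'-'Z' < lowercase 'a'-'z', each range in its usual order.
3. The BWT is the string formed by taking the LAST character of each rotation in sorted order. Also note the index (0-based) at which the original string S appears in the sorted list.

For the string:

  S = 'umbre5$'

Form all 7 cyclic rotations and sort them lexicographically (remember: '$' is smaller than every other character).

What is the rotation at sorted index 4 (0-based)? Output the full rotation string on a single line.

All 7 rotations (rotation i = S[i:]+S[:i]):
  rot[0] = umbre5$
  rot[1] = mbre5$u
  rot[2] = bre5$um
  rot[3] = re5$umb
  rot[4] = e5$umbr
  rot[5] = 5$umbre
  rot[6] = $umbre5
Sorted (with $ < everything):
  sorted[0] = $umbre5
  sorted[1] = 5$umbre
  sorted[2] = bre5$um
  sorted[3] = e5$umbr
  sorted[4] = mbre5$u
  sorted[5] = re5$umb
  sorted[6] = umbre5$
sorted[4] = mbre5$u

Answer: mbre5$u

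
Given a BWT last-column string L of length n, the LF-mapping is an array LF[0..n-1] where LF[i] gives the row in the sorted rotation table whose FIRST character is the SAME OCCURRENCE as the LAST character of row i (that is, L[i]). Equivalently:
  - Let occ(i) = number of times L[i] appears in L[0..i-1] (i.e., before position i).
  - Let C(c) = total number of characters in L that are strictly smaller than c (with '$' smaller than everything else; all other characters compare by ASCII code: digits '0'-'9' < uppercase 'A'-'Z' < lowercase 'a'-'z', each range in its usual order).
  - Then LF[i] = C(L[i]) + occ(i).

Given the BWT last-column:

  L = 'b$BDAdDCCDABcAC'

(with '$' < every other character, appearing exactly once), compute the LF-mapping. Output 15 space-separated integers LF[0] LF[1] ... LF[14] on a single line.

Char counts: '$':1, 'A':3, 'B':2, 'C':3, 'D':3, 'b':1, 'c':1, 'd':1
C (first-col start): C('$')=0, C('A')=1, C('B')=4, C('C')=6, C('D')=9, C('b')=12, C('c')=13, C('d')=14
L[0]='b': occ=0, LF[0]=C('b')+0=12+0=12
L[1]='$': occ=0, LF[1]=C('$')+0=0+0=0
L[2]='B': occ=0, LF[2]=C('B')+0=4+0=4
L[3]='D': occ=0, LF[3]=C('D')+0=9+0=9
L[4]='A': occ=0, LF[4]=C('A')+0=1+0=1
L[5]='d': occ=0, LF[5]=C('d')+0=14+0=14
L[6]='D': occ=1, LF[6]=C('D')+1=9+1=10
L[7]='C': occ=0, LF[7]=C('C')+0=6+0=6
L[8]='C': occ=1, LF[8]=C('C')+1=6+1=7
L[9]='D': occ=2, LF[9]=C('D')+2=9+2=11
L[10]='A': occ=1, LF[10]=C('A')+1=1+1=2
L[11]='B': occ=1, LF[11]=C('B')+1=4+1=5
L[12]='c': occ=0, LF[12]=C('c')+0=13+0=13
L[13]='A': occ=2, LF[13]=C('A')+2=1+2=3
L[14]='C': occ=2, LF[14]=C('C')+2=6+2=8

Answer: 12 0 4 9 1 14 10 6 7 11 2 5 13 3 8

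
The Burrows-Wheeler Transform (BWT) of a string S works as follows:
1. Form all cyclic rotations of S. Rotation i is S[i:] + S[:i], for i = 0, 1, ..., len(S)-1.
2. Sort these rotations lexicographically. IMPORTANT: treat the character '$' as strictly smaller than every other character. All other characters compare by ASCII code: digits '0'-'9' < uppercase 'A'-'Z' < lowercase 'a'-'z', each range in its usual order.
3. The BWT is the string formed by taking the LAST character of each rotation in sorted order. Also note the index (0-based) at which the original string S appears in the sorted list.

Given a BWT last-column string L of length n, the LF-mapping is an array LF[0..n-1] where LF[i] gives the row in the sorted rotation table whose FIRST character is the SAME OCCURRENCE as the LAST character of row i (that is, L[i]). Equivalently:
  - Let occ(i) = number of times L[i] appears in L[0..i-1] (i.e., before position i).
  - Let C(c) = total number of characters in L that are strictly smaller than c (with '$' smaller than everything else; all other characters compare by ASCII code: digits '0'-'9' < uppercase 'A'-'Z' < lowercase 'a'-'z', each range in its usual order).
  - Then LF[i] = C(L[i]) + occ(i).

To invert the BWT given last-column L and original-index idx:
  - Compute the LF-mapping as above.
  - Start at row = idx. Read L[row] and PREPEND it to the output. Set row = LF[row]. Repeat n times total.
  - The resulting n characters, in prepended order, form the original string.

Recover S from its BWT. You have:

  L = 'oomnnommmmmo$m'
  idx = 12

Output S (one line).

Answer: omnmnmmoommmo$

Derivation:
LF mapping: 10 11 1 8 9 12 2 3 4 5 6 13 0 7
Walk LF starting at row 12, prepending L[row]:
  step 1: row=12, L[12]='$', prepend. Next row=LF[12]=0
  step 2: row=0, L[0]='o', prepend. Next row=LF[0]=10
  step 3: row=10, L[10]='m', prepend. Next row=LF[10]=6
  step 4: row=6, L[6]='m', prepend. Next row=LF[6]=2
  step 5: row=2, L[2]='m', prepend. Next row=LF[2]=1
  step 6: row=1, L[1]='o', prepend. Next row=LF[1]=11
  step 7: row=11, L[11]='o', prepend. Next row=LF[11]=13
  step 8: row=13, L[13]='m', prepend. Next row=LF[13]=7
  step 9: row=7, L[7]='m', prepend. Next row=LF[7]=3
  step 10: row=3, L[3]='n', prepend. Next row=LF[3]=8
  step 11: row=8, L[8]='m', prepend. Next row=LF[8]=4
  step 12: row=4, L[4]='n', prepend. Next row=LF[4]=9
  step 13: row=9, L[9]='m', prepend. Next row=LF[9]=5
  step 14: row=5, L[5]='o', prepend. Next row=LF[5]=12
Reversed output: omnmnmmoommmo$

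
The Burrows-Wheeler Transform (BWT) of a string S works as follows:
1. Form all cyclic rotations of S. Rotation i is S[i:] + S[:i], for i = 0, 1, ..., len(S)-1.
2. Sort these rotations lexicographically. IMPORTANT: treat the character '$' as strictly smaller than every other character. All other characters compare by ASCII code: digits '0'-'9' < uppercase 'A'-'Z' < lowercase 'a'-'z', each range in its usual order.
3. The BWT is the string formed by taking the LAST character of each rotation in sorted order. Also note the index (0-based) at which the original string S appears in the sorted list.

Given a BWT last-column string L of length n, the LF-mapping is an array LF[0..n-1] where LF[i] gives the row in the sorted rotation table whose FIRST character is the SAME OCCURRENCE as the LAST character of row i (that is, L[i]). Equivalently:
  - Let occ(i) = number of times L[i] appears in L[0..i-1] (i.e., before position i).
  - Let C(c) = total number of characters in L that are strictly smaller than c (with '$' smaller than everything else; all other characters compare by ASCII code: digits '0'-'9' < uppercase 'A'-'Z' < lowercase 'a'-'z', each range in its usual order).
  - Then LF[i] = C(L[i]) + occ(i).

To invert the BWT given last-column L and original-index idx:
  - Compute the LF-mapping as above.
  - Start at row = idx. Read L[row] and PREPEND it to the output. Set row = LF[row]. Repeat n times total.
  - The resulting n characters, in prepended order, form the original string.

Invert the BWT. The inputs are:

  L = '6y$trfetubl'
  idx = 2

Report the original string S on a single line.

LF mapping: 1 10 0 7 6 4 3 8 9 2 5
Walk LF starting at row 2, prepending L[row]:
  step 1: row=2, L[2]='$', prepend. Next row=LF[2]=0
  step 2: row=0, L[0]='6', prepend. Next row=LF[0]=1
  step 3: row=1, L[1]='y', prepend. Next row=LF[1]=10
  step 4: row=10, L[10]='l', prepend. Next row=LF[10]=5
  step 5: row=5, L[5]='f', prepend. Next row=LF[5]=4
  step 6: row=4, L[4]='r', prepend. Next row=LF[4]=6
  step 7: row=6, L[6]='e', prepend. Next row=LF[6]=3
  step 8: row=3, L[3]='t', prepend. Next row=LF[3]=7
  step 9: row=7, L[7]='t', prepend. Next row=LF[7]=8
  step 10: row=8, L[8]='u', prepend. Next row=LF[8]=9
  step 11: row=9, L[9]='b', prepend. Next row=LF[9]=2
Reversed output: butterfly6$

Answer: butterfly6$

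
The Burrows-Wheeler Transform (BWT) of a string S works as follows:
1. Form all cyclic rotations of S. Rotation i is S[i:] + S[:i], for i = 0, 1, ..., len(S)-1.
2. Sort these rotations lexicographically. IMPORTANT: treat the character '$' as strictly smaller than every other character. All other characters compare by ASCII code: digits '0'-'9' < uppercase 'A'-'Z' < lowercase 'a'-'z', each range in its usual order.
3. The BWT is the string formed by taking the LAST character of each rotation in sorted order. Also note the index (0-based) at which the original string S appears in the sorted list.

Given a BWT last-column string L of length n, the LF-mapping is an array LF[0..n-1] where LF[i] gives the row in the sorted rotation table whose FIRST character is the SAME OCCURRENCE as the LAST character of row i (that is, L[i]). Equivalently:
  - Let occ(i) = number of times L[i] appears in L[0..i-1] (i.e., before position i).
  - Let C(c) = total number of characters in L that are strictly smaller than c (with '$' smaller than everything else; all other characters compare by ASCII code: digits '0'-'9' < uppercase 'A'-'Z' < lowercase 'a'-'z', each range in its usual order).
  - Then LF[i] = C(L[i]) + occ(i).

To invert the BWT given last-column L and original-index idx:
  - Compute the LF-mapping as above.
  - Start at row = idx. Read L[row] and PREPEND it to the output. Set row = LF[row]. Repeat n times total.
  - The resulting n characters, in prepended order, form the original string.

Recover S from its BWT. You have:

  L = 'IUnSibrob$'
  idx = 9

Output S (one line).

LF mapping: 1 3 7 2 6 4 9 8 5 0
Walk LF starting at row 9, prepending L[row]:
  step 1: row=9, L[9]='$', prepend. Next row=LF[9]=0
  step 2: row=0, L[0]='I', prepend. Next row=LF[0]=1
  step 3: row=1, L[1]='U', prepend. Next row=LF[1]=3
  step 4: row=3, L[3]='S', prepend. Next row=LF[3]=2
  step 5: row=2, L[2]='n', prepend. Next row=LF[2]=7
  step 6: row=7, L[7]='o', prepend. Next row=LF[7]=8
  step 7: row=8, L[8]='b', prepend. Next row=LF[8]=5
  step 8: row=5, L[5]='b', prepend. Next row=LF[5]=4
  step 9: row=4, L[4]='i', prepend. Next row=LF[4]=6
  step 10: row=6, L[6]='r', prepend. Next row=LF[6]=9
Reversed output: ribbonSUI$

Answer: ribbonSUI$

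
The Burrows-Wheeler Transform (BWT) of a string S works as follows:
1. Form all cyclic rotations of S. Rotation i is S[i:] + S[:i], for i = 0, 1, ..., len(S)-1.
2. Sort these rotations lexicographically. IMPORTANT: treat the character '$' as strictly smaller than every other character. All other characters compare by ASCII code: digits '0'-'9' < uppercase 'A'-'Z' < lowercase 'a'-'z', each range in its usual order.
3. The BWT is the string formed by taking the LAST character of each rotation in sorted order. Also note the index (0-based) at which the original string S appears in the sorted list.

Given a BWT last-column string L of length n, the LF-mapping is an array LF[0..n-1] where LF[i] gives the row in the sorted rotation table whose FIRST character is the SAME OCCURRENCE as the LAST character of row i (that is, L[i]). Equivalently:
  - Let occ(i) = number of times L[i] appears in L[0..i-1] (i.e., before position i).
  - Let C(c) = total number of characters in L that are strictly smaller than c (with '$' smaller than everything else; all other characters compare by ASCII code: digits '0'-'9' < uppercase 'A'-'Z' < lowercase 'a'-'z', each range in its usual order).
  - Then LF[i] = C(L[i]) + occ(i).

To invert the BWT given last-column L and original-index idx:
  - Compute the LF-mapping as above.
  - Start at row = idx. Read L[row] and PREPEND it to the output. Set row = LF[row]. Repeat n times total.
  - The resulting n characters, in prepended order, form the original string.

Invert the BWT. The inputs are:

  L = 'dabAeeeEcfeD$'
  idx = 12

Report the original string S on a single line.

LF mapping: 7 4 5 1 8 9 10 3 6 12 11 2 0
Walk LF starting at row 12, prepending L[row]:
  step 1: row=12, L[12]='$', prepend. Next row=LF[12]=0
  step 2: row=0, L[0]='d', prepend. Next row=LF[0]=7
  step 3: row=7, L[7]='E', prepend. Next row=LF[7]=3
  step 4: row=3, L[3]='A', prepend. Next row=LF[3]=1
  step 5: row=1, L[1]='a', prepend. Next row=LF[1]=4
  step 6: row=4, L[4]='e', prepend. Next row=LF[4]=8
  step 7: row=8, L[8]='c', prepend. Next row=LF[8]=6
  step 8: row=6, L[6]='e', prepend. Next row=LF[6]=10
  step 9: row=10, L[10]='e', prepend. Next row=LF[10]=11
  step 10: row=11, L[11]='D', prepend. Next row=LF[11]=2
  step 11: row=2, L[2]='b', prepend. Next row=LF[2]=5
  step 12: row=5, L[5]='e', prepend. Next row=LF[5]=9
  step 13: row=9, L[9]='f', prepend. Next row=LF[9]=12
Reversed output: febDeeceaAEd$

Answer: febDeeceaAEd$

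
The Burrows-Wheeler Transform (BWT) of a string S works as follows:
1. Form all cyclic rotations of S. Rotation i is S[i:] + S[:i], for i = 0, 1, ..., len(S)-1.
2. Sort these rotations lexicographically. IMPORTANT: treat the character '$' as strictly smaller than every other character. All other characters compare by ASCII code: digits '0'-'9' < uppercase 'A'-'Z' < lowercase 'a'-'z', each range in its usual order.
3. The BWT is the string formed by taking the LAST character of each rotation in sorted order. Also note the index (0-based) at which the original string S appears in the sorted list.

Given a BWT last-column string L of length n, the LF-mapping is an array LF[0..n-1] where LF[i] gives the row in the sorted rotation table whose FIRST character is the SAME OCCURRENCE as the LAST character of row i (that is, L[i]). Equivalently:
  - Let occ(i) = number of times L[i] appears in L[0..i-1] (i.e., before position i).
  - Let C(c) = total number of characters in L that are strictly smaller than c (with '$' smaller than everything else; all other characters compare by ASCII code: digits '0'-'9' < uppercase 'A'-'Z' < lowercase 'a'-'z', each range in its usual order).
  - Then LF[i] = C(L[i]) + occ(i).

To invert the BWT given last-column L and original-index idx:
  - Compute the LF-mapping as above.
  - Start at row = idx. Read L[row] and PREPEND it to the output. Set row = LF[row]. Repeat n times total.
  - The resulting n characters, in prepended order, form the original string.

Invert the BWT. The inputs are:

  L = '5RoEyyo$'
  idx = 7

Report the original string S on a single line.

LF mapping: 1 3 4 2 6 7 5 0
Walk LF starting at row 7, prepending L[row]:
  step 1: row=7, L[7]='$', prepend. Next row=LF[7]=0
  step 2: row=0, L[0]='5', prepend. Next row=LF[0]=1
  step 3: row=1, L[1]='R', prepend. Next row=LF[1]=3
  step 4: row=3, L[3]='E', prepend. Next row=LF[3]=2
  step 5: row=2, L[2]='o', prepend. Next row=LF[2]=4
  step 6: row=4, L[4]='y', prepend. Next row=LF[4]=6
  step 7: row=6, L[6]='o', prepend. Next row=LF[6]=5
  step 8: row=5, L[5]='y', prepend. Next row=LF[5]=7
Reversed output: yoyoER5$

Answer: yoyoER5$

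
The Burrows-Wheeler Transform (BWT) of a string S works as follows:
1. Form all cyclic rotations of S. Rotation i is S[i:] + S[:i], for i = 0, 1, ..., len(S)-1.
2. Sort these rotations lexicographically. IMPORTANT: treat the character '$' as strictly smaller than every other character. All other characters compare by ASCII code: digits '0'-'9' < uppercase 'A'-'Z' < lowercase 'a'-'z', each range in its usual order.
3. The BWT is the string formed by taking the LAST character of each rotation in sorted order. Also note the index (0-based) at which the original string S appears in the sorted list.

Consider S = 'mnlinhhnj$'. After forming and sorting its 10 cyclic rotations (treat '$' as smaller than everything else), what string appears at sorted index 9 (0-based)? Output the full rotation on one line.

Answer: nlinhhnj$m

Derivation:
All 10 rotations (rotation i = S[i:]+S[:i]):
  rot[0] = mnlinhhnj$
  rot[1] = nlinhhnj$m
  rot[2] = linhhnj$mn
  rot[3] = inhhnj$mnl
  rot[4] = nhhnj$mnli
  rot[5] = hhnj$mnlin
  rot[6] = hnj$mnlinh
  rot[7] = nj$mnlinhh
  rot[8] = j$mnlinhhn
  rot[9] = $mnlinhhnj
Sorted (with $ < everything):
  sorted[0] = $mnlinhhnj
  sorted[1] = hhnj$mnlin
  sorted[2] = hnj$mnlinh
  sorted[3] = inhhnj$mnl
  sorted[4] = j$mnlinhhn
  sorted[5] = linhhnj$mn
  sorted[6] = mnlinhhnj$
  sorted[7] = nhhnj$mnli
  sorted[8] = nj$mnlinhh
  sorted[9] = nlinhhnj$m
sorted[9] = nlinhhnj$m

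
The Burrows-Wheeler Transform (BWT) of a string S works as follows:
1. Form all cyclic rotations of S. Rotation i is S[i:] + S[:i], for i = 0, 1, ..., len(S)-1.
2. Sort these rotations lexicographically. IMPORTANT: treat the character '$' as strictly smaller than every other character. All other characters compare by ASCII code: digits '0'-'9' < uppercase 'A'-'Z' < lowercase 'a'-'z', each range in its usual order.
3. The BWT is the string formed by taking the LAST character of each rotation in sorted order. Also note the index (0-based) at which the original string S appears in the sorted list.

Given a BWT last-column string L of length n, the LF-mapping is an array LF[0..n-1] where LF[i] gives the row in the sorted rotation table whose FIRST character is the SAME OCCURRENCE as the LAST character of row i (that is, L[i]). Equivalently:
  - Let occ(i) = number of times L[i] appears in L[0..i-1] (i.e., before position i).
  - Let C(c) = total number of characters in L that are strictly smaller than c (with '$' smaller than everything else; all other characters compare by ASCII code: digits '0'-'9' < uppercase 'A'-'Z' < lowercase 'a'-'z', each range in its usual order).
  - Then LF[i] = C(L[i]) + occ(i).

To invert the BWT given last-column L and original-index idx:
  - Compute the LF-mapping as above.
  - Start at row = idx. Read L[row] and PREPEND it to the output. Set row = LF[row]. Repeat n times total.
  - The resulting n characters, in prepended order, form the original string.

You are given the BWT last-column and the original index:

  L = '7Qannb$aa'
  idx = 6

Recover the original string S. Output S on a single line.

Answer: bananaQ7$

Derivation:
LF mapping: 1 2 3 7 8 6 0 4 5
Walk LF starting at row 6, prepending L[row]:
  step 1: row=6, L[6]='$', prepend. Next row=LF[6]=0
  step 2: row=0, L[0]='7', prepend. Next row=LF[0]=1
  step 3: row=1, L[1]='Q', prepend. Next row=LF[1]=2
  step 4: row=2, L[2]='a', prepend. Next row=LF[2]=3
  step 5: row=3, L[3]='n', prepend. Next row=LF[3]=7
  step 6: row=7, L[7]='a', prepend. Next row=LF[7]=4
  step 7: row=4, L[4]='n', prepend. Next row=LF[4]=8
  step 8: row=8, L[8]='a', prepend. Next row=LF[8]=5
  step 9: row=5, L[5]='b', prepend. Next row=LF[5]=6
Reversed output: bananaQ7$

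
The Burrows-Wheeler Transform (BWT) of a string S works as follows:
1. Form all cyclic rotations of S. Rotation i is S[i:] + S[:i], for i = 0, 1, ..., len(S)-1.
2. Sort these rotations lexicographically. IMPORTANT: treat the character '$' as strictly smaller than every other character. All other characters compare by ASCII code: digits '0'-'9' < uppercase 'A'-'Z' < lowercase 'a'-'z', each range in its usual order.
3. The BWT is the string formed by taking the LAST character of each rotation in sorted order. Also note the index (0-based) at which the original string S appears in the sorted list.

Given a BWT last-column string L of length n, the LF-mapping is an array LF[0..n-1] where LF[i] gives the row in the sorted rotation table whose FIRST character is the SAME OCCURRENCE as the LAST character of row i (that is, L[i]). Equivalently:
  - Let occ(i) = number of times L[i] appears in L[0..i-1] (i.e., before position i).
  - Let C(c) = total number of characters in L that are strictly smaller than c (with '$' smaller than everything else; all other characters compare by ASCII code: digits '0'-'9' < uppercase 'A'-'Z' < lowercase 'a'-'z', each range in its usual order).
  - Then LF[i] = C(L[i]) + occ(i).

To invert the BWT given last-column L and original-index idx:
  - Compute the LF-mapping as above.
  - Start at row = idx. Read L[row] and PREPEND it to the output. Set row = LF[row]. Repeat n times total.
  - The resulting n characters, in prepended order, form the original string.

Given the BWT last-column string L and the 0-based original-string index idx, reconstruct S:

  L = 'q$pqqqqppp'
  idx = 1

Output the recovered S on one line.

LF mapping: 5 0 1 6 7 8 9 2 3 4
Walk LF starting at row 1, prepending L[row]:
  step 1: row=1, L[1]='$', prepend. Next row=LF[1]=0
  step 2: row=0, L[0]='q', prepend. Next row=LF[0]=5
  step 3: row=5, L[5]='q', prepend. Next row=LF[5]=8
  step 4: row=8, L[8]='p', prepend. Next row=LF[8]=3
  step 5: row=3, L[3]='q', prepend. Next row=LF[3]=6
  step 6: row=6, L[6]='q', prepend. Next row=LF[6]=9
  step 7: row=9, L[9]='p', prepend. Next row=LF[9]=4
  step 8: row=4, L[4]='q', prepend. Next row=LF[4]=7
  step 9: row=7, L[7]='p', prepend. Next row=LF[7]=2
  step 10: row=2, L[2]='p', prepend. Next row=LF[2]=1
Reversed output: ppqpqqpqq$

Answer: ppqpqqpqq$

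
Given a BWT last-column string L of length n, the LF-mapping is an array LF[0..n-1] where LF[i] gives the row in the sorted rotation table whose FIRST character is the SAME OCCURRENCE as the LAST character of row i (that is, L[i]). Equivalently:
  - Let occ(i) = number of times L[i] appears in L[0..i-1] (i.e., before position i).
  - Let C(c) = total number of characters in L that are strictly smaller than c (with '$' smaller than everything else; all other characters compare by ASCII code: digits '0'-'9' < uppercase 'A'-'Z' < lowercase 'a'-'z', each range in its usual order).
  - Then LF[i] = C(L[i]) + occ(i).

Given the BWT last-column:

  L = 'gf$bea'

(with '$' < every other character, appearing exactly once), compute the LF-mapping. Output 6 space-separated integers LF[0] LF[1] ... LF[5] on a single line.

Char counts: '$':1, 'a':1, 'b':1, 'e':1, 'f':1, 'g':1
C (first-col start): C('$')=0, C('a')=1, C('b')=2, C('e')=3, C('f')=4, C('g')=5
L[0]='g': occ=0, LF[0]=C('g')+0=5+0=5
L[1]='f': occ=0, LF[1]=C('f')+0=4+0=4
L[2]='$': occ=0, LF[2]=C('$')+0=0+0=0
L[3]='b': occ=0, LF[3]=C('b')+0=2+0=2
L[4]='e': occ=0, LF[4]=C('e')+0=3+0=3
L[5]='a': occ=0, LF[5]=C('a')+0=1+0=1

Answer: 5 4 0 2 3 1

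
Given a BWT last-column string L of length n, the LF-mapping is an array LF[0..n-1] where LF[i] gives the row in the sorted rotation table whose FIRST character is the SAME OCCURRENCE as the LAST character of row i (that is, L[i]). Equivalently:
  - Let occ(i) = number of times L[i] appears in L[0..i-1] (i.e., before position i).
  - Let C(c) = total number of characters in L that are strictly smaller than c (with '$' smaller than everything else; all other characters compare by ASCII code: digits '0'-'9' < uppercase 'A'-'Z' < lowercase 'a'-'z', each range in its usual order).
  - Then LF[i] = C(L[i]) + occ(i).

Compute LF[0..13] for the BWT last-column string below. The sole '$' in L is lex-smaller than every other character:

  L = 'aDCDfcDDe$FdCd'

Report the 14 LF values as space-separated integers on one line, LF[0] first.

Char counts: '$':1, 'C':2, 'D':4, 'F':1, 'a':1, 'c':1, 'd':2, 'e':1, 'f':1
C (first-col start): C('$')=0, C('C')=1, C('D')=3, C('F')=7, C('a')=8, C('c')=9, C('d')=10, C('e')=12, C('f')=13
L[0]='a': occ=0, LF[0]=C('a')+0=8+0=8
L[1]='D': occ=0, LF[1]=C('D')+0=3+0=3
L[2]='C': occ=0, LF[2]=C('C')+0=1+0=1
L[3]='D': occ=1, LF[3]=C('D')+1=3+1=4
L[4]='f': occ=0, LF[4]=C('f')+0=13+0=13
L[5]='c': occ=0, LF[5]=C('c')+0=9+0=9
L[6]='D': occ=2, LF[6]=C('D')+2=3+2=5
L[7]='D': occ=3, LF[7]=C('D')+3=3+3=6
L[8]='e': occ=0, LF[8]=C('e')+0=12+0=12
L[9]='$': occ=0, LF[9]=C('$')+0=0+0=0
L[10]='F': occ=0, LF[10]=C('F')+0=7+0=7
L[11]='d': occ=0, LF[11]=C('d')+0=10+0=10
L[12]='C': occ=1, LF[12]=C('C')+1=1+1=2
L[13]='d': occ=1, LF[13]=C('d')+1=10+1=11

Answer: 8 3 1 4 13 9 5 6 12 0 7 10 2 11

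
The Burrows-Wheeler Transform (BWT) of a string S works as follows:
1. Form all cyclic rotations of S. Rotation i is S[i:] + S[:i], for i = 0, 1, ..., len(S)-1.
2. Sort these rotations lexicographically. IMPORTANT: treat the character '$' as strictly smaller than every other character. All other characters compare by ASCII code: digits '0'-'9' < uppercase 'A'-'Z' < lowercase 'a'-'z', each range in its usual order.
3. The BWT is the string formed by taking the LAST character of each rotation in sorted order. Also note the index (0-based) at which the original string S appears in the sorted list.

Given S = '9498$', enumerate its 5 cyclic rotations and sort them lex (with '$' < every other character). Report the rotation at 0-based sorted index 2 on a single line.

Answer: 8$949

Derivation:
All 5 rotations (rotation i = S[i:]+S[:i]):
  rot[0] = 9498$
  rot[1] = 498$9
  rot[2] = 98$94
  rot[3] = 8$949
  rot[4] = $9498
Sorted (with $ < everything):
  sorted[0] = $9498
  sorted[1] = 498$9
  sorted[2] = 8$949
  sorted[3] = 9498$
  sorted[4] = 98$94
sorted[2] = 8$949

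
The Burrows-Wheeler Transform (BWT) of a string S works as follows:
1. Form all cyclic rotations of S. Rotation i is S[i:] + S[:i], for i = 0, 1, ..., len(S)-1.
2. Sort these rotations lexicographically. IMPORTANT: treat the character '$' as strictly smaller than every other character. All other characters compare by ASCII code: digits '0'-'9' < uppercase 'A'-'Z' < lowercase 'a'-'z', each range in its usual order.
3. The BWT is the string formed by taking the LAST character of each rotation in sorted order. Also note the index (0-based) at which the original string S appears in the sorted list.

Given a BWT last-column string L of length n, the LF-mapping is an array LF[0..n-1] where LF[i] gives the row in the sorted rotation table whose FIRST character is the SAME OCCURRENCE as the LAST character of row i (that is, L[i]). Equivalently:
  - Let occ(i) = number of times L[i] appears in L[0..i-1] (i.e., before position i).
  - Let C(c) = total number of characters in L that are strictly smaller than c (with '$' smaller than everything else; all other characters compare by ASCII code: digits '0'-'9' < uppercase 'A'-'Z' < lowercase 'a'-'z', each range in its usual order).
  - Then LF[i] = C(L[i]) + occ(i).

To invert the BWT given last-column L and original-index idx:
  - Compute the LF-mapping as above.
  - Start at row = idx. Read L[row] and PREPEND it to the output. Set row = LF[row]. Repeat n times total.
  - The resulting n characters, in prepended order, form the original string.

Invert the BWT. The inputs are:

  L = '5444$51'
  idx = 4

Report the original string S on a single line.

Answer: 444155$

Derivation:
LF mapping: 5 2 3 4 0 6 1
Walk LF starting at row 4, prepending L[row]:
  step 1: row=4, L[4]='$', prepend. Next row=LF[4]=0
  step 2: row=0, L[0]='5', prepend. Next row=LF[0]=5
  step 3: row=5, L[5]='5', prepend. Next row=LF[5]=6
  step 4: row=6, L[6]='1', prepend. Next row=LF[6]=1
  step 5: row=1, L[1]='4', prepend. Next row=LF[1]=2
  step 6: row=2, L[2]='4', prepend. Next row=LF[2]=3
  step 7: row=3, L[3]='4', prepend. Next row=LF[3]=4
Reversed output: 444155$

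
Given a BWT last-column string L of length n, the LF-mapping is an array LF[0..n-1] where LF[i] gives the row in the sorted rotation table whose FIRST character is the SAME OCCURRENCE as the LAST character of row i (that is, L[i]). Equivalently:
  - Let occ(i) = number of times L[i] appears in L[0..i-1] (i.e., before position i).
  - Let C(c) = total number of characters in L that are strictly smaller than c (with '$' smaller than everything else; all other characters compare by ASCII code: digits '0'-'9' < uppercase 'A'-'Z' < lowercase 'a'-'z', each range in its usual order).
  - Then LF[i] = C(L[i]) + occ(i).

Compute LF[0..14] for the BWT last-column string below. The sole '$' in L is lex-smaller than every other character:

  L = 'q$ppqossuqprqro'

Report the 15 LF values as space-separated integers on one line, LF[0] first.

Answer: 6 0 3 4 7 1 12 13 14 8 5 10 9 11 2

Derivation:
Char counts: '$':1, 'o':2, 'p':3, 'q':4, 'r':2, 's':2, 'u':1
C (first-col start): C('$')=0, C('o')=1, C('p')=3, C('q')=6, C('r')=10, C('s')=12, C('u')=14
L[0]='q': occ=0, LF[0]=C('q')+0=6+0=6
L[1]='$': occ=0, LF[1]=C('$')+0=0+0=0
L[2]='p': occ=0, LF[2]=C('p')+0=3+0=3
L[3]='p': occ=1, LF[3]=C('p')+1=3+1=4
L[4]='q': occ=1, LF[4]=C('q')+1=6+1=7
L[5]='o': occ=0, LF[5]=C('o')+0=1+0=1
L[6]='s': occ=0, LF[6]=C('s')+0=12+0=12
L[7]='s': occ=1, LF[7]=C('s')+1=12+1=13
L[8]='u': occ=0, LF[8]=C('u')+0=14+0=14
L[9]='q': occ=2, LF[9]=C('q')+2=6+2=8
L[10]='p': occ=2, LF[10]=C('p')+2=3+2=5
L[11]='r': occ=0, LF[11]=C('r')+0=10+0=10
L[12]='q': occ=3, LF[12]=C('q')+3=6+3=9
L[13]='r': occ=1, LF[13]=C('r')+1=10+1=11
L[14]='o': occ=1, LF[14]=C('o')+1=1+1=2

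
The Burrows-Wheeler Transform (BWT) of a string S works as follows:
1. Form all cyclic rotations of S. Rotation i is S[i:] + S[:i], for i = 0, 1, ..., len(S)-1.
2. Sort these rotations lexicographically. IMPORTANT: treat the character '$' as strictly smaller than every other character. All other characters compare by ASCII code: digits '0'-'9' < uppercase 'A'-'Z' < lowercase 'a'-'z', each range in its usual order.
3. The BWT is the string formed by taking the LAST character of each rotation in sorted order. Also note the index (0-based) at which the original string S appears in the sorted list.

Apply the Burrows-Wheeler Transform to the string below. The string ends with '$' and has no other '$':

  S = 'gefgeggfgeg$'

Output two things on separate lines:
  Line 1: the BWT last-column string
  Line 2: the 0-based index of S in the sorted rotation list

All 12 rotations (rotation i = S[i:]+S[:i]):
  rot[0] = gefgeggfgeg$
  rot[1] = efgeggfgeg$g
  rot[2] = fgeggfgeg$ge
  rot[3] = geggfgeg$gef
  rot[4] = eggfgeg$gefg
  rot[5] = ggfgeg$gefge
  rot[6] = gfgeg$gefgeg
  rot[7] = fgeg$gefgegg
  rot[8] = geg$gefgeggf
  rot[9] = eg$gefgeggfg
  rot[10] = g$gefgeggfge
  rot[11] = $gefgeggfgeg
Sorted (with $ < everything):
  sorted[0] = $gefgeggfgeg  (last char: 'g')
  sorted[1] = efgeggfgeg$g  (last char: 'g')
  sorted[2] = eg$gefgeggfg  (last char: 'g')
  sorted[3] = eggfgeg$gefg  (last char: 'g')
  sorted[4] = fgeg$gefgegg  (last char: 'g')
  sorted[5] = fgeggfgeg$ge  (last char: 'e')
  sorted[6] = g$gefgeggfge  (last char: 'e')
  sorted[7] = gefgeggfgeg$  (last char: '$')
  sorted[8] = geg$gefgeggf  (last char: 'f')
  sorted[9] = geggfgeg$gef  (last char: 'f')
  sorted[10] = gfgeg$gefgeg  (last char: 'g')
  sorted[11] = ggfgeg$gefge  (last char: 'e')
Last column: gggggee$ffge
Original string S is at sorted index 7

Answer: gggggee$ffge
7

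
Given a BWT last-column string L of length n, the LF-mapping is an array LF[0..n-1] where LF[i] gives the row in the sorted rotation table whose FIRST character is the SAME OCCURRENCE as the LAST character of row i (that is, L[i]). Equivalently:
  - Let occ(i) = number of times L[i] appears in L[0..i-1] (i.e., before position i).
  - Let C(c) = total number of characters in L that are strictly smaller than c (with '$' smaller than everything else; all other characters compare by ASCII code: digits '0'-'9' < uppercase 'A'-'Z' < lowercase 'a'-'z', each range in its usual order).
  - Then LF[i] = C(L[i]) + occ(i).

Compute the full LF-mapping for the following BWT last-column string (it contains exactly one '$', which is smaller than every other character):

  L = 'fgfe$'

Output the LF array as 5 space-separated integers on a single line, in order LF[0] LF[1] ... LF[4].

Char counts: '$':1, 'e':1, 'f':2, 'g':1
C (first-col start): C('$')=0, C('e')=1, C('f')=2, C('g')=4
L[0]='f': occ=0, LF[0]=C('f')+0=2+0=2
L[1]='g': occ=0, LF[1]=C('g')+0=4+0=4
L[2]='f': occ=1, LF[2]=C('f')+1=2+1=3
L[3]='e': occ=0, LF[3]=C('e')+0=1+0=1
L[4]='$': occ=0, LF[4]=C('$')+0=0+0=0

Answer: 2 4 3 1 0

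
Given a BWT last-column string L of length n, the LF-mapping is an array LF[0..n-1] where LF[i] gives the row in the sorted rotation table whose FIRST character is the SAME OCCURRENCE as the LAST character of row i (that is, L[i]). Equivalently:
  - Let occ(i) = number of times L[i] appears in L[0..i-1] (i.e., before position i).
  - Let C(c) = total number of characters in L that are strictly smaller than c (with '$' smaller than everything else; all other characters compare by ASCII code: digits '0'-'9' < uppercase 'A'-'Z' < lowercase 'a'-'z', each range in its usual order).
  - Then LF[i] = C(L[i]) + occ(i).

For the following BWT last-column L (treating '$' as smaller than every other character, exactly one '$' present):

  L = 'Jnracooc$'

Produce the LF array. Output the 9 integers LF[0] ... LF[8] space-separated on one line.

Char counts: '$':1, 'J':1, 'a':1, 'c':2, 'n':1, 'o':2, 'r':1
C (first-col start): C('$')=0, C('J')=1, C('a')=2, C('c')=3, C('n')=5, C('o')=6, C('r')=8
L[0]='J': occ=0, LF[0]=C('J')+0=1+0=1
L[1]='n': occ=0, LF[1]=C('n')+0=5+0=5
L[2]='r': occ=0, LF[2]=C('r')+0=8+0=8
L[3]='a': occ=0, LF[3]=C('a')+0=2+0=2
L[4]='c': occ=0, LF[4]=C('c')+0=3+0=3
L[5]='o': occ=0, LF[5]=C('o')+0=6+0=6
L[6]='o': occ=1, LF[6]=C('o')+1=6+1=7
L[7]='c': occ=1, LF[7]=C('c')+1=3+1=4
L[8]='$': occ=0, LF[8]=C('$')+0=0+0=0

Answer: 1 5 8 2 3 6 7 4 0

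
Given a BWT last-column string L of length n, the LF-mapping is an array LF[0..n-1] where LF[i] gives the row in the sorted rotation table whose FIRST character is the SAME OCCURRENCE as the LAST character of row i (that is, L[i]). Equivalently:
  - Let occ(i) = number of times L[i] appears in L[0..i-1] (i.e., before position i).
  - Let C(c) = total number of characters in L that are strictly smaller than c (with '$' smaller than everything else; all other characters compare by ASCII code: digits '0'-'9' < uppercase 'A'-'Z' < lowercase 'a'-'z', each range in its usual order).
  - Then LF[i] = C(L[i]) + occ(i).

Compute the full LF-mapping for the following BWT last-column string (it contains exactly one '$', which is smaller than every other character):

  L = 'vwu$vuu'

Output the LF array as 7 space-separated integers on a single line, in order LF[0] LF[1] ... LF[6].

Answer: 4 6 1 0 5 2 3

Derivation:
Char counts: '$':1, 'u':3, 'v':2, 'w':1
C (first-col start): C('$')=0, C('u')=1, C('v')=4, C('w')=6
L[0]='v': occ=0, LF[0]=C('v')+0=4+0=4
L[1]='w': occ=0, LF[1]=C('w')+0=6+0=6
L[2]='u': occ=0, LF[2]=C('u')+0=1+0=1
L[3]='$': occ=0, LF[3]=C('$')+0=0+0=0
L[4]='v': occ=1, LF[4]=C('v')+1=4+1=5
L[5]='u': occ=1, LF[5]=C('u')+1=1+1=2
L[6]='u': occ=2, LF[6]=C('u')+2=1+2=3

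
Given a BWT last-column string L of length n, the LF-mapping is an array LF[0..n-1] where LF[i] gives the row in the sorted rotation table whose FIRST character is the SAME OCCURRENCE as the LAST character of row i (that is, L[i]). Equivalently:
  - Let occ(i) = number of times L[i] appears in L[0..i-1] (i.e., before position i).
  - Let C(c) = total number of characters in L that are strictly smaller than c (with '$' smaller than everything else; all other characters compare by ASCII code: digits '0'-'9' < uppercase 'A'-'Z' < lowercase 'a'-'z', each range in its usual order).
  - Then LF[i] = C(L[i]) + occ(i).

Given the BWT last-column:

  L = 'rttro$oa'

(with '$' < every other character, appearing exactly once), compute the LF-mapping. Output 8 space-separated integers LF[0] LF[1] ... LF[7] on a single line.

Answer: 4 6 7 5 2 0 3 1

Derivation:
Char counts: '$':1, 'a':1, 'o':2, 'r':2, 't':2
C (first-col start): C('$')=0, C('a')=1, C('o')=2, C('r')=4, C('t')=6
L[0]='r': occ=0, LF[0]=C('r')+0=4+0=4
L[1]='t': occ=0, LF[1]=C('t')+0=6+0=6
L[2]='t': occ=1, LF[2]=C('t')+1=6+1=7
L[3]='r': occ=1, LF[3]=C('r')+1=4+1=5
L[4]='o': occ=0, LF[4]=C('o')+0=2+0=2
L[5]='$': occ=0, LF[5]=C('$')+0=0+0=0
L[6]='o': occ=1, LF[6]=C('o')+1=2+1=3
L[7]='a': occ=0, LF[7]=C('a')+0=1+0=1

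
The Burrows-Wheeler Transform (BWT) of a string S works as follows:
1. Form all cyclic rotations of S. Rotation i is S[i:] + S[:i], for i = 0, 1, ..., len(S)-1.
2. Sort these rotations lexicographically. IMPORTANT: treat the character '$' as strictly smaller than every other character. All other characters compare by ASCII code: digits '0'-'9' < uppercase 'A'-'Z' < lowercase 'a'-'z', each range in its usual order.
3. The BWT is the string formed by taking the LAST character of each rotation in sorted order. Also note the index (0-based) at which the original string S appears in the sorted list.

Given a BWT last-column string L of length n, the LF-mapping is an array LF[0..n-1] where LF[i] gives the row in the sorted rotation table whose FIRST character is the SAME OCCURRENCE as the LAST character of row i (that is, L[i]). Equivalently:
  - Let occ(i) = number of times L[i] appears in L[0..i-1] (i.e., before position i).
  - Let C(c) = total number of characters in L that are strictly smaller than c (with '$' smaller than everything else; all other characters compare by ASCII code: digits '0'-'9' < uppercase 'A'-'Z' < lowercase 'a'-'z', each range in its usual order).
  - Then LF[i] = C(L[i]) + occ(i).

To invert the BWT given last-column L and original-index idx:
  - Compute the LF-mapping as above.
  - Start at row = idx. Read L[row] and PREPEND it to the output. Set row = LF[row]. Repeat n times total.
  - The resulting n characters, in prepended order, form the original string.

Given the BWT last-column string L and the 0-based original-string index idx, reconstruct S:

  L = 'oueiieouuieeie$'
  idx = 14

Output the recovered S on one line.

LF mapping: 10 12 1 6 7 2 11 13 14 8 3 4 9 5 0
Walk LF starting at row 14, prepending L[row]:
  step 1: row=14, L[14]='$', prepend. Next row=LF[14]=0
  step 2: row=0, L[0]='o', prepend. Next row=LF[0]=10
  step 3: row=10, L[10]='e', prepend. Next row=LF[10]=3
  step 4: row=3, L[3]='i', prepend. Next row=LF[3]=6
  step 5: row=6, L[6]='o', prepend. Next row=LF[6]=11
  step 6: row=11, L[11]='e', prepend. Next row=LF[11]=4
  step 7: row=4, L[4]='i', prepend. Next row=LF[4]=7
  step 8: row=7, L[7]='u', prepend. Next row=LF[7]=13
  step 9: row=13, L[13]='e', prepend. Next row=LF[13]=5
  step 10: row=5, L[5]='e', prepend. Next row=LF[5]=2
  step 11: row=2, L[2]='e', prepend. Next row=LF[2]=1
  step 12: row=1, L[1]='u', prepend. Next row=LF[1]=12
  step 13: row=12, L[12]='i', prepend. Next row=LF[12]=9
  step 14: row=9, L[9]='i', prepend. Next row=LF[9]=8
  step 15: row=8, L[8]='u', prepend. Next row=LF[8]=14
Reversed output: uiiueeeuieoieo$

Answer: uiiueeeuieoieo$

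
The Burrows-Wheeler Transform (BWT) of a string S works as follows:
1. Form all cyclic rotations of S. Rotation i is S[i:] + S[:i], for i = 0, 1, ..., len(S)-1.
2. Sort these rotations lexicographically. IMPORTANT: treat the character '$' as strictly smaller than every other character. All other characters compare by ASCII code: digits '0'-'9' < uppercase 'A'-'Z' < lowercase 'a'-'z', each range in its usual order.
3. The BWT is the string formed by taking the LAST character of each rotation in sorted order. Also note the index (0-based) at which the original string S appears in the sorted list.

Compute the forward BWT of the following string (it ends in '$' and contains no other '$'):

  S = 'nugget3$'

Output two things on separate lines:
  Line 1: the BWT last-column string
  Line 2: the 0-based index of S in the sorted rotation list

Answer: 3tggu$en
5

Derivation:
All 8 rotations (rotation i = S[i:]+S[:i]):
  rot[0] = nugget3$
  rot[1] = ugget3$n
  rot[2] = gget3$nu
  rot[3] = get3$nug
  rot[4] = et3$nugg
  rot[5] = t3$nugge
  rot[6] = 3$nugget
  rot[7] = $nugget3
Sorted (with $ < everything):
  sorted[0] = $nugget3  (last char: '3')
  sorted[1] = 3$nugget  (last char: 't')
  sorted[2] = et3$nugg  (last char: 'g')
  sorted[3] = get3$nug  (last char: 'g')
  sorted[4] = gget3$nu  (last char: 'u')
  sorted[5] = nugget3$  (last char: '$')
  sorted[6] = t3$nugge  (last char: 'e')
  sorted[7] = ugget3$n  (last char: 'n')
Last column: 3tggu$en
Original string S is at sorted index 5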